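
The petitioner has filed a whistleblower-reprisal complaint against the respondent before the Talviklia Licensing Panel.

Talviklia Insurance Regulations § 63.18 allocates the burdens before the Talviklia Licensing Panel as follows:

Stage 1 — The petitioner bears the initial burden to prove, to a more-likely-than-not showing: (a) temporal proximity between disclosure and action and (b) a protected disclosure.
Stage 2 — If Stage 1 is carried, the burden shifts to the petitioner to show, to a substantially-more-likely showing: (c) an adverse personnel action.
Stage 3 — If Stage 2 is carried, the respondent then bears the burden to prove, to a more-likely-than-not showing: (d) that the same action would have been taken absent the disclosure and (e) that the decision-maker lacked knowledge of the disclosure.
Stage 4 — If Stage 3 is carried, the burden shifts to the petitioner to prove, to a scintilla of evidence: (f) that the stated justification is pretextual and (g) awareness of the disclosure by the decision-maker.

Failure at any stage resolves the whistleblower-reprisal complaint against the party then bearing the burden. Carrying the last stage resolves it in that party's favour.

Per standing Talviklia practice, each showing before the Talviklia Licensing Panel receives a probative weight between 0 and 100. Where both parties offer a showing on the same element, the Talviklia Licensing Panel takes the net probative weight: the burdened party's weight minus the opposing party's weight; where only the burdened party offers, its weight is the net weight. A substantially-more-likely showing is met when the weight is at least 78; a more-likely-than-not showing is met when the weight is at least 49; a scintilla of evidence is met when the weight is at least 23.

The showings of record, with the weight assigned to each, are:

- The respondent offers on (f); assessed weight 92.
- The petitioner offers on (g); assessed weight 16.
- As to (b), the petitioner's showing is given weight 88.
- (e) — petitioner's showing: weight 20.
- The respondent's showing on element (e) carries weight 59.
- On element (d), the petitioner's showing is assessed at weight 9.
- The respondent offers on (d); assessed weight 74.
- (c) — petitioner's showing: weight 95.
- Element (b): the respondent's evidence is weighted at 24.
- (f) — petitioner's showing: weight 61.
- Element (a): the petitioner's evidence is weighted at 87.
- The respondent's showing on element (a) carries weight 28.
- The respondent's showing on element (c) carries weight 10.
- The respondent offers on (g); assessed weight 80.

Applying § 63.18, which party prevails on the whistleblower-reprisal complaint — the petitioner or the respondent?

Stage 1 — burden on petitioner; standard: a more-likely-than-not showing (weight is at least 49).
    (a): 87 − 28 = 59 ≥ 49 [met]
    (b): 88 − 24 = 64 ≥ 49 [met]
  Stage 1 carried; the burden remains with the petitioner.
Stage 2 — burden on petitioner; standard: a substantially-more-likely showing (weight is at least 78).
    (c): 95 − 10 = 85 ≥ 78 [met]
  All elements met. The burden passes to the respondent.
Stage 3 — burden on respondent; standard: a more-likely-than-not showing (weight is at least 49).
    (d): 74 − 9 = 65 ≥ 49 [met]
    (e): 59 − 20 = 39 < 49 [not met]
  The respondent does not carry Stage 3.
The petitioner prevails.

petitioner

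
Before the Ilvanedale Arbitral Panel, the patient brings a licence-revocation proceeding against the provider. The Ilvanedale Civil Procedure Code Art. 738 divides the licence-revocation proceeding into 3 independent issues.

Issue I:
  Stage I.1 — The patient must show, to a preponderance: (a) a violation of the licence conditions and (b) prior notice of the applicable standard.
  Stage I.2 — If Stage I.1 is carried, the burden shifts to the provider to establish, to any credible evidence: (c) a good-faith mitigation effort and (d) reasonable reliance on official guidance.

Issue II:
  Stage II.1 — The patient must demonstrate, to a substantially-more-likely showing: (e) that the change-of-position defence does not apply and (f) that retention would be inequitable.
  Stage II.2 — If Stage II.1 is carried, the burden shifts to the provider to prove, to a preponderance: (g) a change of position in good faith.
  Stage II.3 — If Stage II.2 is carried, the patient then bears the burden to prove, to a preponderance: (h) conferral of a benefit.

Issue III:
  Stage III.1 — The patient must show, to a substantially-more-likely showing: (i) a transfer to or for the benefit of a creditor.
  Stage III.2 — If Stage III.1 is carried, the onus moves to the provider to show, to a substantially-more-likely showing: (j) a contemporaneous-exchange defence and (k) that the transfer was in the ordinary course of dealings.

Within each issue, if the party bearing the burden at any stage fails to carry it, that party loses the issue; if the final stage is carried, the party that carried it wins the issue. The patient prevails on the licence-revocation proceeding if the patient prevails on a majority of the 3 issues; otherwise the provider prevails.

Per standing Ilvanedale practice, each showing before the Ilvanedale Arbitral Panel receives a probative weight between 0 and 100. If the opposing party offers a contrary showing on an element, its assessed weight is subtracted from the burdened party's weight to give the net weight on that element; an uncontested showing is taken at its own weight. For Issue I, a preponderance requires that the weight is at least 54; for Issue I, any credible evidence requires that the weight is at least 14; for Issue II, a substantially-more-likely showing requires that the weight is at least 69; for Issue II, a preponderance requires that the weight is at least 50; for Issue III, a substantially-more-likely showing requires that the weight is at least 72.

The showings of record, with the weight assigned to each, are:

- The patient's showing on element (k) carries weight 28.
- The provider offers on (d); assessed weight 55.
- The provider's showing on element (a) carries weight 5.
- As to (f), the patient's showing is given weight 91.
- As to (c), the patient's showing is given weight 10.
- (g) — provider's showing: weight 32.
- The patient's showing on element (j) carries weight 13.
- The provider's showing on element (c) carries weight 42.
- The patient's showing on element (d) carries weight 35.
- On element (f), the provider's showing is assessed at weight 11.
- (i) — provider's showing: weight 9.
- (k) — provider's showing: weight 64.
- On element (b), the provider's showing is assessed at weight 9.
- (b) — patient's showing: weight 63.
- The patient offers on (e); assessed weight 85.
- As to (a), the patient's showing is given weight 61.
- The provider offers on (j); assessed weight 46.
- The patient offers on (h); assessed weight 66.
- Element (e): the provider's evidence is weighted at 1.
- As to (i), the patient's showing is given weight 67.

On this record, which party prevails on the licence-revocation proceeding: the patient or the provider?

— Issue I —
Stage I.1 (patient, a preponderance, weight is at least 54): (a) net 61−5=56 ≥ 54 — meets; (b) net 63−9=54 ≥ 54 — meets.
  Stage I.1 is satisfied; the onus moves to the provider.
Stage I.2 (provider, any credible evidence, weight is at least 14): (c) net 42−10=32 ≥ 14 — meets; (d) net 55−35=20 ≥ 14 — meets.
  The provider carries the last stage.
Every stage carried; the provider prevails on this issue.
— Issue II —
Stage II.1 — burden on patient; standard: a substantially-more-likely showing (weight is at least 69).
    (e): 85 − 1 = 84 ≥ 69 [met]
    (f): 91 − 11 = 80 ≥ 69 [met]
  Stage II.1 carried; the burden shifts to the provider.
Stage II.2 — burden on provider; standard: a preponderance (weight is at least 50).
    (g): 32 < 50 [not met]
  The provider does not carry Stage II.2.
The patient prevails on this issue.
— Issue III —
At Stage III.1 the patient must meet a substantially-more-likely showing (weight is at least 72): on (i) the weight is 67 less the opposing 9 gives net 58, which does not reach 72, so (i) does not meet the standard.
  Not every element is met, so the patient fails to carry Stage III.1.
The provider prevails on this issue.
Per-issue: Issue I → provider; Issue II → patient; Issue III → provider. The patient must prevail on a majority of issues; overall, the provider prevails.

provider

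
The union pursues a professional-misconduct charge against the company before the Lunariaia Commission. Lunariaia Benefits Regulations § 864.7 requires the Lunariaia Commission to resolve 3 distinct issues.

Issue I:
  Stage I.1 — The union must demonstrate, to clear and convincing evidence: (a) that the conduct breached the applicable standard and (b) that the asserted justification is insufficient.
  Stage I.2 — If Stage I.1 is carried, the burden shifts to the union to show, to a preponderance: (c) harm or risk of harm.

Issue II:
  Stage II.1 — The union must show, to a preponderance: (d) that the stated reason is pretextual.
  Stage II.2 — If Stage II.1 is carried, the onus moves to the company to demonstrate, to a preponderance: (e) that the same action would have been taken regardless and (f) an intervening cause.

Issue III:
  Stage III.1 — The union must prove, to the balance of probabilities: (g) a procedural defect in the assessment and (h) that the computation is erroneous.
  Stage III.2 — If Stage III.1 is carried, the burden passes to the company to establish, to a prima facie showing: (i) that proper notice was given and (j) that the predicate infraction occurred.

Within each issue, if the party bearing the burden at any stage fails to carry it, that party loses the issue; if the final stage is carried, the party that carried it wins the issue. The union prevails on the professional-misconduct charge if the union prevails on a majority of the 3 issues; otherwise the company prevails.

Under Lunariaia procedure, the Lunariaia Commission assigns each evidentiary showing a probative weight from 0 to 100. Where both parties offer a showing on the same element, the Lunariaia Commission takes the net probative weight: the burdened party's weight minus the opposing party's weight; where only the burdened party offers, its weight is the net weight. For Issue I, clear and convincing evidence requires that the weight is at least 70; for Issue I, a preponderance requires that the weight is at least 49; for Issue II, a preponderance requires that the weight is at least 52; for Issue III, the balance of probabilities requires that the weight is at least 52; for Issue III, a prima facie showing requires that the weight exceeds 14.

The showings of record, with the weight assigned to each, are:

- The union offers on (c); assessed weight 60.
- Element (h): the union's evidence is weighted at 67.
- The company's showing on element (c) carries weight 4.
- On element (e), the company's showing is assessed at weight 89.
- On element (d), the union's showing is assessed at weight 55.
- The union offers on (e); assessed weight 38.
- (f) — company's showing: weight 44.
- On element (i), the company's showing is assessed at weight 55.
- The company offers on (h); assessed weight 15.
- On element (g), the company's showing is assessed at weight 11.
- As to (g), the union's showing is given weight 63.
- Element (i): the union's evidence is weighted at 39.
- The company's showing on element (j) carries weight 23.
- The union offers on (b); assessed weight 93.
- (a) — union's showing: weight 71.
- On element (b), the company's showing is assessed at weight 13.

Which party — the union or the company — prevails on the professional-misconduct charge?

union

— Issue I —
At Stage I.1 the union must meet clear and convincing evidence (weight is at least 70): on (a) the weight is 71, which does reach 70, so (a) meets the standard; on (b) the weight is 93 less the opposing 13 gives net 80, which does reach 70, so (b) meets the standard.
  Stage I.1 carried; the burden remains with the union.
At Stage I.2 the union must meet a preponderance (weight is at least 49): on (c) the weight is 60 less the opposing 4 gives net 56, which does reach 49, so (c) meets the standard.
  The union carries the last stage.
Every stage carried; the union prevails on this issue.
— Issue II —
At Stage II.1 the union must meet a preponderance (weight is at least 52): on (d) the weight is 55, ≥ 52, so (d) meets the standard.
  Stage II.1 is satisfied; the onus moves to the company.
At Stage II.2 the company must meet a preponderance (weight is at least 52): on (e) the weight is 89 less the opposing 38 gives net 51, which does not reach 52, so (e) does not meet the standard; on (f) the weight is 44, which does not reach 52, so (f) does not meet the standard.
  The company does not carry Stage II.2.
The analysis ends at Stage II.2; the union prevails on this issue.
— Issue III —
At Stage III.1 the union must meet the balance of probabilities (weight is at least 52): on (g) the weight is 63 less the opposing 11 gives net 52, which does reach 52, so (g) meets the standard; on (h) the weight is 67 less the opposing 15 gives net 52, which does reach 52, so (h) meets the standard.
  Stage III.1 carried; the burden shifts to the company.
At Stage III.2 the company must meet a prima facie showing (weight exceeds 14): on (i) the weight is 55 less the opposing 39 gives net 16, > 14, so (i) meets the standard; on (j) the weight is 23, which does exceed 14, so (j) meets the standard.
  Stage III.2 carried; the final stage is satisfied.
All stages carried — the company prevails on this issue.
Per-issue: Issue I → union; Issue II → union; Issue III → company. The union must prevail on a majority of issues; overall, the union prevails.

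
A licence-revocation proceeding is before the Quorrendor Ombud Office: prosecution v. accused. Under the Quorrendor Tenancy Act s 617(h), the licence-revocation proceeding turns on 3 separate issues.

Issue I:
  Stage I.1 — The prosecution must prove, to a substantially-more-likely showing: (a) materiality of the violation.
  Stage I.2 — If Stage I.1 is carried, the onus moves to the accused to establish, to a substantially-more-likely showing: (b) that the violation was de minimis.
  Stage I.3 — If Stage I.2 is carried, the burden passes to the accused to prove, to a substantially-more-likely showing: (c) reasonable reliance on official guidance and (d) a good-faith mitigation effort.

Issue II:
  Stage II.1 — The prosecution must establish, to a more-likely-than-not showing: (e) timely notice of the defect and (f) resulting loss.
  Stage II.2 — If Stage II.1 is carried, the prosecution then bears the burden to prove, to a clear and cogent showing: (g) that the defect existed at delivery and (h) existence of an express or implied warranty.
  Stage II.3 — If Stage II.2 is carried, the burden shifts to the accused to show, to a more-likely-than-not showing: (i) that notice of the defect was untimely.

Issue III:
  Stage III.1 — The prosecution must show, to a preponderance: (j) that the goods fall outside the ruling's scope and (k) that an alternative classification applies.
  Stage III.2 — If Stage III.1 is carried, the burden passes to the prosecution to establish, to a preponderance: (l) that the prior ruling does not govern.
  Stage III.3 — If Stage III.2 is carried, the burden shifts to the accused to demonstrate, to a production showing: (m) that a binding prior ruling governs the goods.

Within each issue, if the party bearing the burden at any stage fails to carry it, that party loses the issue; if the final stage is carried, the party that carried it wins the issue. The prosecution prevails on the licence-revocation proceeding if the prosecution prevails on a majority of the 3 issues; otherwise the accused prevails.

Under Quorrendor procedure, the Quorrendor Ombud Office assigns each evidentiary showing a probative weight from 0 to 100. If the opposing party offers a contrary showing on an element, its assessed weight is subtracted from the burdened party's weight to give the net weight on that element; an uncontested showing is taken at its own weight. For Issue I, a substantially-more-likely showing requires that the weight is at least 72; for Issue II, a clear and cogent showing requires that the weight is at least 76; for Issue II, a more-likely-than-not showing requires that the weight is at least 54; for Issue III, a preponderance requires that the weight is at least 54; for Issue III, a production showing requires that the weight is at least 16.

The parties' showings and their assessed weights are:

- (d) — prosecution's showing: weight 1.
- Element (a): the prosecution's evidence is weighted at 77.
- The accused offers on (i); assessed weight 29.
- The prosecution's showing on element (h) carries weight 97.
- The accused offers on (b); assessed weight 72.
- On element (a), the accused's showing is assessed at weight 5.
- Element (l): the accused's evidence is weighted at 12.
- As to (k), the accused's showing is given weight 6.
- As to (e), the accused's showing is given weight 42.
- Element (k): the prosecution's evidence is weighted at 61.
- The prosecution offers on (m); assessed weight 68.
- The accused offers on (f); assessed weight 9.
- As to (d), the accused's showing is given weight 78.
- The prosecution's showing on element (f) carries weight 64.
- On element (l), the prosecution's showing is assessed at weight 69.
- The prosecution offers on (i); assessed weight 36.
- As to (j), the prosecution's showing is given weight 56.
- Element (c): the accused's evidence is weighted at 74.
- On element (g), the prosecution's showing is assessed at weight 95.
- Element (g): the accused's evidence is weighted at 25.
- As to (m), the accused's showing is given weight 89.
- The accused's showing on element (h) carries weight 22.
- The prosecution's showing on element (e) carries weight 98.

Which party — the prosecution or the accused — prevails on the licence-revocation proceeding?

— Issue I —
Stage I.1 — burden on prosecution; standard: a substantially-more-likely showing (weight is at least 72).
    (a): 77 − 5 = 72 ≥ 72 [met]
  Stage I.1 is satisfied; the onus moves to the accused.
Stage I.2 — burden on accused; standard: a substantially-more-likely showing (weight is at least 72).
    (b): 72 ≥ 72 [met]
  Stage I.2 carried; the burden remains with the accused.
Stage I.3 — burden on accused; standard: a substantially-more-likely showing (weight is at least 72).
    (c): 74 ≥ 72 [met]
    (d): 78 − 1 = 77 ≥ 72 [met]
  The accused carries the last stage.
Every stage carried; the accused prevails on this issue.
— Issue II —
At Stage II.1 the prosecution must meet a more-likely-than-not showing (weight is at least 54): on (e) the weight is 98 less the opposing 42 gives net 56, which does reach 54, so (e) meets the standard; on (f) the weight is 64 less the opposing 9 gives net 55, which does reach 54, so (f) meets the standard.
  All elements met. The prosecution retains the burden for Stage II.2.
At Stage II.2 the prosecution must meet a clear and cogent showing (weight is at least 76): on (g) the weight is 95 less the opposing 25 gives net 70, < 76, so (g) does not meet the standard; on (h) the weight is 97 less the opposing 22 gives net 75, < 76, so (h) does not meet the standard.
  Not every element is met, so the prosecution fails to carry Stage II.2.
The analysis ends at Stage II.2; the accused prevails on this issue.
— Issue III —
At Stage III.1 the prosecution must meet a preponderance (weight is at least 54): on (j) the weight is 56, which does reach 54, so (j) meets the standard; on (k) the weight is 61 less the opposing 6 gives net 55, ≥ 54, so (k) meets the standard.
  Stage III.1 carried; the burden remains with the prosecution.
At Stage III.2 the prosecution must meet a preponderance (weight is at least 54): on (l) the weight is 69 less the opposing 12 gives net 57, ≥ 54, so (l) meets the standard.
  All elements met. The burden passes to the accused.
At Stage III.3 the accused must meet a production showing (weight is at least 16): on (m) the weight is 89 less the opposing 68 gives net 21, ≥ 16, so (m) meets the standard.
  The accused carries the last stage.
Every stage carried; the accused prevails on this issue.
Per-issue: Issue I → accused; Issue II → accused; Issue III → accused. The prosecution must prevail on a majority of issues; overall, the accused prevails.

accused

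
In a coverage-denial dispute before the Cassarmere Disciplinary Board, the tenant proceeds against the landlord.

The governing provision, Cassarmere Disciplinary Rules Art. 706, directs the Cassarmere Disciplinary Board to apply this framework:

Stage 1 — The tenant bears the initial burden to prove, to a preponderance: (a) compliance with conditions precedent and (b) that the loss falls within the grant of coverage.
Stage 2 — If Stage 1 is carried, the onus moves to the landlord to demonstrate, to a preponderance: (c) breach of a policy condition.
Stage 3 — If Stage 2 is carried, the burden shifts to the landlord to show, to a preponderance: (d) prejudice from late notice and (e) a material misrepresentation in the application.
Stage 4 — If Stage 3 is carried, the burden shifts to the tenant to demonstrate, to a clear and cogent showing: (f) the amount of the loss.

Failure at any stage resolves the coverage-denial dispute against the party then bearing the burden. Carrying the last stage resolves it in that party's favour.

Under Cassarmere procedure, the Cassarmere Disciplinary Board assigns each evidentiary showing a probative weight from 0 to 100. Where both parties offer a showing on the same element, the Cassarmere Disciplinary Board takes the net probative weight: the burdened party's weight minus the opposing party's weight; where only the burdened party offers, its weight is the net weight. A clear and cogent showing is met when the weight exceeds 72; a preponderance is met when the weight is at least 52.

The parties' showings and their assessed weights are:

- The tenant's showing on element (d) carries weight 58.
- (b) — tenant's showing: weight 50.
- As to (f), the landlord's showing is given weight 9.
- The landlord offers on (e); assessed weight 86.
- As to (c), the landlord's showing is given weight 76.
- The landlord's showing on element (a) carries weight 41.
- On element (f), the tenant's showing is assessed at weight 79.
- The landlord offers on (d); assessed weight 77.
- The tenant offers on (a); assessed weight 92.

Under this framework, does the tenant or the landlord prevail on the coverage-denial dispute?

landlord

Stage 1 — burden on tenant; standard: a preponderance (weight is at least 52).
    (a): 92 − 41 = 51 < 52 [not met]
    (b): 50 < 52 [not met]
  The tenant does not carry Stage 1.
The landlord prevails.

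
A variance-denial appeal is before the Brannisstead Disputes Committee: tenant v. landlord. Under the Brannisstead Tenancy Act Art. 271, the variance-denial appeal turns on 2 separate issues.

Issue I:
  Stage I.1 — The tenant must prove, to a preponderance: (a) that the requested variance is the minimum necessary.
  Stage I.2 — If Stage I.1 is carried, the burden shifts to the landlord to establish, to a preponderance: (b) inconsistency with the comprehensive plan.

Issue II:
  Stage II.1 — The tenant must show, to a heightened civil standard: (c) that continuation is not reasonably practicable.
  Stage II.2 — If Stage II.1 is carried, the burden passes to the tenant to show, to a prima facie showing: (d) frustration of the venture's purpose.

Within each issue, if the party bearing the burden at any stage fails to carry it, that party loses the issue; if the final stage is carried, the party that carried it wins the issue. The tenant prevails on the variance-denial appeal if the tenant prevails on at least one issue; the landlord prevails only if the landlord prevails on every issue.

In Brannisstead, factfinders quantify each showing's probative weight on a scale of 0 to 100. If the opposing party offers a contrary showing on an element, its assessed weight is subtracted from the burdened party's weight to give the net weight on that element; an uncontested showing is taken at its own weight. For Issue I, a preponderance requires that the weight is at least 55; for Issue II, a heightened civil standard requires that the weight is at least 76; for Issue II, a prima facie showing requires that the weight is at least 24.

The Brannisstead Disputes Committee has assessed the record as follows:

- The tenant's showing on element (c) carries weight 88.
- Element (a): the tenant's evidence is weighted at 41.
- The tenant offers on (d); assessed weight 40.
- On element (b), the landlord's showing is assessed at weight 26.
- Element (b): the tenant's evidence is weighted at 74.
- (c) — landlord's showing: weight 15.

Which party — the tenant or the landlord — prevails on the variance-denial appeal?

landlord

— Issue I —
At Stage I.1 the tenant must meet a preponderance (weight is at least 55): on (a) the weight is 41, < 55, so (a) does not meet the standard.
  Stage I.1 not carried; the tenant fails its burden.
The analysis ends at Stage I.1; the landlord prevails on this issue.
— Issue II —
Stage II.1 — burden on tenant; standard: a heightened civil standard (weight is at least 76).
    (c): 88 − 15 = 73 < 76 [not met]
  Not every element is met, so the tenant fails to carry Stage II.1.
The landlord prevails on this issue.
Per-issue: Issue I → landlord; Issue II → landlord. The tenant must prevail on at least one issue; overall, the landlord prevails.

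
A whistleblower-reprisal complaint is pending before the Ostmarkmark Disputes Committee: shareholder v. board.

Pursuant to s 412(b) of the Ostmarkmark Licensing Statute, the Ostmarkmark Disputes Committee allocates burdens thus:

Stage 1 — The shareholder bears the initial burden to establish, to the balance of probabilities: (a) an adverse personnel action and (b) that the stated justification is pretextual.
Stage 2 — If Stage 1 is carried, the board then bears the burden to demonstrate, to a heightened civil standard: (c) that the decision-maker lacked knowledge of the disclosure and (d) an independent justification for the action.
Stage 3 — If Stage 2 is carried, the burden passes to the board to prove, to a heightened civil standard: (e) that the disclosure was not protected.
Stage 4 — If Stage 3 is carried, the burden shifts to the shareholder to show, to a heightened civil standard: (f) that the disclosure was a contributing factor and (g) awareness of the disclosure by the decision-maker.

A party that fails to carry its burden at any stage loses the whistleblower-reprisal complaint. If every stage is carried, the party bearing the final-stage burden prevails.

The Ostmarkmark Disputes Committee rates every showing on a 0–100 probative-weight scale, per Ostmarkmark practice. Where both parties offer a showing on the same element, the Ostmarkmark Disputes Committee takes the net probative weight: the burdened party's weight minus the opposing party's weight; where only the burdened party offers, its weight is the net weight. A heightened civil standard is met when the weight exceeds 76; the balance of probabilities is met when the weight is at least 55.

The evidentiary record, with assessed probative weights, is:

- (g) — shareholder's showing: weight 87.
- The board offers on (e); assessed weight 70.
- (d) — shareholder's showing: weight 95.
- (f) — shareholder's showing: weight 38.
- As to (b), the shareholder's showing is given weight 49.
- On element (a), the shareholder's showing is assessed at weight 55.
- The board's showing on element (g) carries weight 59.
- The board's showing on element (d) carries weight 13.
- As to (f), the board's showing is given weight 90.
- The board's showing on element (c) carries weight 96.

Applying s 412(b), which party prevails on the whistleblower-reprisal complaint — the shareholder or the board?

Stage 1 (shareholder, the balance of probabilities, weight is at least 55): (a) 55 ≥ 55 — meets; (b) 49 < 55 — fails.
  Stage 1 not carried; the shareholder fails its burden.
So the board prevails.

board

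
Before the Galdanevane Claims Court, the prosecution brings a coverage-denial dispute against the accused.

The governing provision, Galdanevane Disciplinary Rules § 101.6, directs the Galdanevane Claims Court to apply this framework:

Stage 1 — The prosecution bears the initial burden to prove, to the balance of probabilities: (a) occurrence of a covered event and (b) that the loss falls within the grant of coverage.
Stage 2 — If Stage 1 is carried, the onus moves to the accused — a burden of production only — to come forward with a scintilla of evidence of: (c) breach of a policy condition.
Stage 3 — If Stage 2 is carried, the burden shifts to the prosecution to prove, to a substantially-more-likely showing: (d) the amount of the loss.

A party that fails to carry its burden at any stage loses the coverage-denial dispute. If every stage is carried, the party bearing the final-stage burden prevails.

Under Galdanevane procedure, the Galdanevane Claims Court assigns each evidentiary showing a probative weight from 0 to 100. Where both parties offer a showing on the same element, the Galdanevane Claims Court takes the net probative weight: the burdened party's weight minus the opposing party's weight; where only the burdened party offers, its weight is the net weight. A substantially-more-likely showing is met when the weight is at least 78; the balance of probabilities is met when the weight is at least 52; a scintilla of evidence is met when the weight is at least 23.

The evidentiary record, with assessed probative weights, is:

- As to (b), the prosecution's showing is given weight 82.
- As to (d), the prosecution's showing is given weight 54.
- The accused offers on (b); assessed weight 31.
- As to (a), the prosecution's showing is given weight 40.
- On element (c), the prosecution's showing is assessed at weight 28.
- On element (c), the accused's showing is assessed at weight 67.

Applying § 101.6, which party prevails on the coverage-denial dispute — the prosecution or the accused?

accused

Stage 1 (prosecution, the balance of probabilities, weight is at least 52): (a) 40 < 52 — fails; (b) net 82−31=51 < 52 — fails.
  Stage 1 not carried; the prosecution fails its burden.
The accused prevails.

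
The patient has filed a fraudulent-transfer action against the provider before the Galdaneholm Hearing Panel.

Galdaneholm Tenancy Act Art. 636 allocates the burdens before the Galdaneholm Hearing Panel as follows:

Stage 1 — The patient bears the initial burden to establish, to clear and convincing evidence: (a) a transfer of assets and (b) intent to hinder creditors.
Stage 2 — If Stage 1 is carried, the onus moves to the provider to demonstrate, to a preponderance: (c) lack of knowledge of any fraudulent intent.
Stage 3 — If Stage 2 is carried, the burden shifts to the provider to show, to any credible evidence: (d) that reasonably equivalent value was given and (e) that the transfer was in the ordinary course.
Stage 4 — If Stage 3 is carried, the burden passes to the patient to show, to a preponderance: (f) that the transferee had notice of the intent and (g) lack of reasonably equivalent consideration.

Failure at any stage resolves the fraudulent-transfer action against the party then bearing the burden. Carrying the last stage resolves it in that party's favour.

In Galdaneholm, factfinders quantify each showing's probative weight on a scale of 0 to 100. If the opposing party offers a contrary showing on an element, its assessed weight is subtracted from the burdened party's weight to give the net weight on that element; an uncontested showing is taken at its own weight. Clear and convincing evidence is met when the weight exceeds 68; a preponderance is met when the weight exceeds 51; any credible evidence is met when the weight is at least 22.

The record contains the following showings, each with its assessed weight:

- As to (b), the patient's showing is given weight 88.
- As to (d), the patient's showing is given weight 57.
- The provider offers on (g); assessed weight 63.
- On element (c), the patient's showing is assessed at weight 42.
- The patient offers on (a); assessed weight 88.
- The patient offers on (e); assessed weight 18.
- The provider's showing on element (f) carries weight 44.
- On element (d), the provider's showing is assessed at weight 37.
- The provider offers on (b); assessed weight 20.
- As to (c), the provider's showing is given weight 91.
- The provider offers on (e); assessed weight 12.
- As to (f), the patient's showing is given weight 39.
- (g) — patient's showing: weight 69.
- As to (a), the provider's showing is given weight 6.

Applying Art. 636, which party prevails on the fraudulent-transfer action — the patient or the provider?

provider

Stage 1 (patient, clear and convincing evidence, weight exceeds 68): (a) net 88−6=82 > 68 — meets; (b) net 88−20=68 ≤ 68 — fails.
  Stage 1 not carried; the patient fails its burden.
The analysis ends at Stage 1; the provider prevails.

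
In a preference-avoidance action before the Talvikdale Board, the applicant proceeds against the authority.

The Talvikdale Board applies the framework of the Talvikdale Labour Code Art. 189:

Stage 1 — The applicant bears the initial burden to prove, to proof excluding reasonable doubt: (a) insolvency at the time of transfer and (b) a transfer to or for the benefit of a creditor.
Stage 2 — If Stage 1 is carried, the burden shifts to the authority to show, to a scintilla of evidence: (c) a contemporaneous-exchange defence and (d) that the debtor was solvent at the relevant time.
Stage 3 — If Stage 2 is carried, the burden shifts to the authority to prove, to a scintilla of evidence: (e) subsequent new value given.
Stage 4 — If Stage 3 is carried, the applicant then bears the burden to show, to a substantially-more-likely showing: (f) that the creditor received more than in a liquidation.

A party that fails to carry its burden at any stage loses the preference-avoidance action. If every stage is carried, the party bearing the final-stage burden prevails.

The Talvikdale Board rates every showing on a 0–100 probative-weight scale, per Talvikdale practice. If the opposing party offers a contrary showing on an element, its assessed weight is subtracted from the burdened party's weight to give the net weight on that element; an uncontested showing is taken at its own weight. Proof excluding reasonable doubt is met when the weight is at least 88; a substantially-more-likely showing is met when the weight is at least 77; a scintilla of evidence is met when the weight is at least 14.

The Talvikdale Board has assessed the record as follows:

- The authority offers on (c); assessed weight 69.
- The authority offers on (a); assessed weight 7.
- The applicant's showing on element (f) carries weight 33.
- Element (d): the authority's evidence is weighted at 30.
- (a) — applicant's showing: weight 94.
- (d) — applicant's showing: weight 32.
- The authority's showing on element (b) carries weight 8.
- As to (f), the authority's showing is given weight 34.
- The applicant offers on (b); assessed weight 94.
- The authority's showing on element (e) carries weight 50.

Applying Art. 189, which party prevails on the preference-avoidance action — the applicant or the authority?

authority

Stage 1 (applicant, proof excluding reasonable doubt, weight is at least 88): (a) net 94−7=87 < 88 — fails; (b) net 94−8=86 < 88 — fails.
  The applicant does not carry Stage 1.
The analysis ends at Stage 1; the authority prevails.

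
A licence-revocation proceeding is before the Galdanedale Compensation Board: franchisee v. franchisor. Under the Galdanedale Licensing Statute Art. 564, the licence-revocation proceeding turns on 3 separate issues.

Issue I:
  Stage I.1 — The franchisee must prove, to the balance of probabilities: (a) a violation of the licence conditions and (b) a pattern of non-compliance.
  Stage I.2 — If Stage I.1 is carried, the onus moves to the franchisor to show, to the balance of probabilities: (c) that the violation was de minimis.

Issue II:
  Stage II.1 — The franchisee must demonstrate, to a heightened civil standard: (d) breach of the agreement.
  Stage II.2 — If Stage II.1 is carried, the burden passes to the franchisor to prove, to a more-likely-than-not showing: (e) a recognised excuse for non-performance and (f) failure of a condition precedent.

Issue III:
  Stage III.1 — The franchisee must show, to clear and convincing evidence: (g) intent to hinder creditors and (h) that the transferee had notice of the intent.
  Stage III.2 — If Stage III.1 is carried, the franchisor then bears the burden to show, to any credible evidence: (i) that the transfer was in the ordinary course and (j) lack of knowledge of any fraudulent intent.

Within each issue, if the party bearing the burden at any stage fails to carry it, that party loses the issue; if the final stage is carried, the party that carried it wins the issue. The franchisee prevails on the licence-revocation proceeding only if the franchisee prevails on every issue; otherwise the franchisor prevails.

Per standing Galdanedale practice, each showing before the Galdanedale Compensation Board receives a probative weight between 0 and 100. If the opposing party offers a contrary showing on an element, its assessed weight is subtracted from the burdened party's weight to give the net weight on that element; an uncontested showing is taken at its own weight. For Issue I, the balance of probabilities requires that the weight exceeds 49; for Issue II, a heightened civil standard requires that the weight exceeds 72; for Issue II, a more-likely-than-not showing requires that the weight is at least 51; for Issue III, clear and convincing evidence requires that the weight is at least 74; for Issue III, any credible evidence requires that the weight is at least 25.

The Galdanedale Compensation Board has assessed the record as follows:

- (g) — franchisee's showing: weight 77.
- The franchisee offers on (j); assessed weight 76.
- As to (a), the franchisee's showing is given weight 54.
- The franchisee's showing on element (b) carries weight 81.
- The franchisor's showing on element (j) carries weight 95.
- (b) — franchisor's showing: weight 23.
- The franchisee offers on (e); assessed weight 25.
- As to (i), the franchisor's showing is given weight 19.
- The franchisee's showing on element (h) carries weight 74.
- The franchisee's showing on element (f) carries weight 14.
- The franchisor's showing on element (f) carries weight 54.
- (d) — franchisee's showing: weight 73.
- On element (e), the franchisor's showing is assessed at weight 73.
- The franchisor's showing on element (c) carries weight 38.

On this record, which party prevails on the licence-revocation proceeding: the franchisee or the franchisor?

franchisee

— Issue I —
Stage I.1 (franchisee, the balance of probabilities, weight exceeds 49): (a) 54 > 49 — meets; (b) net 81−23=58 > 49 — meets.
  Stage I.1 carried; the burden shifts to the franchisor.
Stage I.2 (franchisor, the balance of probabilities, weight exceeds 49): (c) 38 ≤ 49 — fails.
  The franchisor does not carry Stage I.2.
The analysis ends at Stage I.2; the franchisee prevails on this issue.
— Issue II —
At Stage II.1 the franchisee must meet a heightened civil standard (weight exceeds 72): on (d) the weight is 73, which does exceed 72, so (d) meets the standard.
  Stage II.1 is satisfied; the onus moves to the franchisor.
At Stage II.2 the franchisor must meet a more-likely-than-not showing (weight is at least 51): on (e) the weight is 73 less the opposing 25 gives net 48, < 51, so (e) does not meet the standard; on (f) the weight is 54 less the opposing 14 gives net 40, < 51, so (f) does not meet the standard.
  Not every element is met, so the franchisor fails to carry Stage II.2.
The analysis ends at Stage II.2; the franchisee prevails on this issue.
— Issue III —
Stage III.1 — burden on franchisee; standard: clear and convincing evidence (weight is at least 74).
    (g): 77 ≥ 74 [met]
    (h): 74 ≥ 74 [met]
  Stage III.1 carried; the burden shifts to the franchisor.
Stage III.2 — burden on franchisor; standard: any credible evidence (weight is at least 25).
    (i): 19 < 25 [not met]
    (j): 95 − 76 = 19 < 25 [not met]
  The franchisor does not carry Stage III.2.
The franchisee prevails on this issue.
Per-issue: Issue I → franchisee; Issue II → franchisee; Issue III → franchisee. The franchisee must prevail on every issue; overall, the franchisee prevails.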